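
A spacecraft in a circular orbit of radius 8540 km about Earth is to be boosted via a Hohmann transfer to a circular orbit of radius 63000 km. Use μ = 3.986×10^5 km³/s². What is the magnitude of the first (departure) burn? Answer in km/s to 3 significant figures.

Δv₁ = 2.23 km/s

Transfer-ellipse semi-major axis a_t = (r₁ + r₂)/2 = (8540 + 63000)/2 = 35770 km.
On the circular orbit at r = 8540 km, v_c = √(μ/r) = 6.832 km/s.
Transfer-orbit speed at the same r (vis-viva, a = a_t): v_t = √[μ(2/r − 1/a_t)] = 9.067 km/s.
Δv₁ = |v_t − v_c| = |9.067 − 6.832| = 2.235 km/s.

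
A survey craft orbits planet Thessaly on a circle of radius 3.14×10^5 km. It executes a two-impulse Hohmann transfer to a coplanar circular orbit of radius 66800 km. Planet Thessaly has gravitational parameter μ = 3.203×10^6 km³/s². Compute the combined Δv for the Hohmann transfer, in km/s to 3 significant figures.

Δv = 3.27 km/s

Transfer-ellipse semi-major axis a_t = (r₁ + r₂)/2 = (3.140×10^5 + 66800)/2 = 1.904×10^5 km.
At r₁ the circular-orbit speed is v₁ = √(μ/r₁) = 3.194 km/s.
On the transfer ellipse at r₁, vis-viva equation gives v_a = √[μ(2/r₁ − 1/a_t)] = 1.892 km/s.
First burn Δv₁ = |v_a − v₁| = 1.302 km/s.
Circular speed at r₂: v₂ = √(μ/r₂) = 6.9245 km/s.
Transfer-orbit speed at r₂: v_p = √[μ(2/r₂ − 1/a_t)] = 8.8925 km/s.
Second burn Δv₂ = |v₂ − v_p| = 1.968 km/s.
Δv = Δv₁ + Δv₂ = 1.302 + 1.968 = 3.270 km/s.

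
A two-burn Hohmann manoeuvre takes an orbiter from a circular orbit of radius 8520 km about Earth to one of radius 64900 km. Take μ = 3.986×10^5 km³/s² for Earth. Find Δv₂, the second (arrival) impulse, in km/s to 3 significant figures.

Δv₂ = 1.28 km/s

Semi-major axis of the transfer orbit: a_t = (8520 + 64900)/2 = 36710 km.
On the circular orbit at r = 64900 km, v_c = √(μ/r) = 2.478 km/s.
Vis-viva on the transfer ellipse at r = 64900 km gives v_t = √[μ(2/r − 1/a_t)] = 1.194 km/s.
Δv₂ = |v_t − v_c| = |1.194 − 2.478| = 1.284 km/s.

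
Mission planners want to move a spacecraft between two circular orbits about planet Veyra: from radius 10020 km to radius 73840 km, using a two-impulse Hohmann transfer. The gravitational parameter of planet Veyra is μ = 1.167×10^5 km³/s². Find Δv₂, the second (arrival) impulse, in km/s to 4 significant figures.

Δv₂ = 0.6426 km/s

The Hohmann ellipse has a_t = (r₁ + r₂)/2 = 41930 km.
On the circular orbit at r = 73840 km, v_c = √(μ/r) = 1.2572 km/s.
Transfer-orbit speed at the same r (vis-viva, a = a_t): v_t = √[μ(2/r − 1/a_t)] = 0.61456 km/s.
Δv₂ = |v_t − v_c| = |0.61456 − 1.2572| = 0.6426 km/s.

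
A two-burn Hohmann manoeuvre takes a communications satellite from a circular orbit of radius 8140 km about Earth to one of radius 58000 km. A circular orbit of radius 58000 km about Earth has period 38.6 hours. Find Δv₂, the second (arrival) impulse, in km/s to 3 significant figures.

From Kepler's third law T² = 4π²r³/μ at r = 58000 km, T = 38.6 hours = 38.6 × 3600 s = 1.3896×10^5 s: μ = 4π²r³/T² = 3.98900×10^5 km³/s².
Semi-major axis of the transfer orbit: a_t = (8140 + 58000)/2 = 33070 km.
Circular speed at r = 58000 km: v_c = √(μ/r) = 2.6225 km/s.
Vis-viva on the transfer ellipse at r = 58000 km gives v_t = √[μ(2/r − 1/a_t)] = 1.3011 km/s.
Δv₂ = |v_t − v_c| = |1.3011 − 2.6225| = 1.321 km/s.

Δv₂ = 1.32 km/s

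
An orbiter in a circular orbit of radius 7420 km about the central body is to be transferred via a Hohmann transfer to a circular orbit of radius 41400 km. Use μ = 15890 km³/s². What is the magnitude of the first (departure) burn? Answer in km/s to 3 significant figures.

Δv₁ = 0.442 km/s

Transfer-ellipse semi-major axis a_t = (r₁ + r₂)/2 = (7420 + 41400)/2 = 24410 km.
Circular speed at r = 7420 km: v_c = √(μ/r) = 1.4634 km/s.
Transfer-orbit speed at the same r (vis-viva, a = a_t): v_t = √[μ(2/r − 1/a_t)] = 1.9058 km/s.
Δv₁ = |v_t − v_c| = |1.9058 − 1.4634| = 0.4424 km/s.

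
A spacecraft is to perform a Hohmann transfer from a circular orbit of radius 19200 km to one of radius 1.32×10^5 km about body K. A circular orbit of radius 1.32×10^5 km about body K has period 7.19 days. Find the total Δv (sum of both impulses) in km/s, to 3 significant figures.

From Kepler's third law T² = 4π²r³/μ at r = 1.32×10^5 km, T = 7.19 days = 7.19 × 86400 s = 6.21216×10^5 s: μ = 4π²r³/T² = 2.35286×10^5 km³/s².
The Hohmann ellipse has a_t = (r₁ + r₂)/2 = 75600 km.
Circular speed at r₁: v₁ = √(μ/r₁) = √(2.35286×10^5/19200) = 3.501 km/s.
Transfer-orbit speed at r₁ (vis-viva): v_p = √[μ(2/r₁ − 1/a_t)] = 4.626 km/s.
First burn Δv₁ = |v_p − v₁| = 1.125 km/s.
Circular speed at r₂: v₂ = √(μ/r₂) = 1.3351 km/s.
Transfer-orbit speed at r₂: v_a = √[μ(2/r₂ − 1/a_t)] = 0.67282 km/s.
Second burn Δv₂ = |v₂ − v_a| = 0.6623 km/s.
Total Δv = Δv₁ + Δv₂ = 1.787 km/s.

Δv = 1.79 km/s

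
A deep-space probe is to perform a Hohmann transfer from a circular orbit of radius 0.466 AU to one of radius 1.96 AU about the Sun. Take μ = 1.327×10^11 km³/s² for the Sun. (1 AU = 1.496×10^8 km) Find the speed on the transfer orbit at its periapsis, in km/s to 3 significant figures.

v = 55.5 km/s

In km: r₁ = 0.466 × 1.496×10^8 = 6.97136×10^7 km; r₂ = 1.96 × 1.496×10^8 = 2.93216×10^8 km.
The Hohmann ellipse has a_t = (r₁ + r₂)/2 = 1.814648×10^8 km.
The periapsis of the transfer ellipse is at r = 6.97136×10^7 km.
Applying v² = μ(2/r − 1/a_t): v = 55.46 km/s.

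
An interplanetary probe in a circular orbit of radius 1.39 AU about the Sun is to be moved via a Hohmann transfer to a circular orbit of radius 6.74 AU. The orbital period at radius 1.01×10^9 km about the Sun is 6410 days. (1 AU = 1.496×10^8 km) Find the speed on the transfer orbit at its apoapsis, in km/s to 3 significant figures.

From Kepler's third law T² = 4π²r³/μ at r = 1.01×10^9 km, T = 6410 days = 6410 × 86400 s = 5.53824×10^8 s: μ = 4π²r³/T² = 1.32611×10^11 km³/s².
In km: r₁ = 1.39 × 1.496×10^8 = 2.07944×10^8 km; r₂ = 6.74 × 1.496×10^8 = 1.008304×10^9 km.
Semi-major axis of the transfer orbit: a_t = (2.07944×10^8 + 1.008304×10^9)/2 = 6.08124×10^8 km.
The apoapsis of the transfer ellipse is at r = 1.008304×10^9 km.
Applying v² = μ(2/r − 1/a_t): v = 6.706 km/s.

v = 6.71 km/s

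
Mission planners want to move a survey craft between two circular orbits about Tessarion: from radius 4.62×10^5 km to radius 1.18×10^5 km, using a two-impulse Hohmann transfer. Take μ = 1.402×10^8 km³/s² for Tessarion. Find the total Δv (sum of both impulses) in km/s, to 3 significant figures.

The Hohmann ellipse has a_t = (r₁ + r₂)/2 = 2.900×10^5 km.
At r₁ the circular-orbit speed is v₁ = √(μ/r₁) = 17.4202 km/s.
On the transfer ellipse at r₁, vis-viva equation gives v_a = √[μ(2/r₁ − 1/a_t)] = 11.1121 km/s.
First burn Δv₁ = |v_a − v₁| = 6.3081 km/s.
Circular speed at r₂: v₂ = √(μ/r₂) = 34.46934 km/s.
Transfer-orbit speed at r₂: v_p = √[μ(2/r₂ − 1/a_t)] = 43.50658 km/s.
Second burn Δv₂ = |v₂ − v_p| = 9.0372 km/s.
Δv = Δv₁ + Δv₂ = 6.3081 + 9.0372 = 15.35 km/s.

Δv = 15.3 km/s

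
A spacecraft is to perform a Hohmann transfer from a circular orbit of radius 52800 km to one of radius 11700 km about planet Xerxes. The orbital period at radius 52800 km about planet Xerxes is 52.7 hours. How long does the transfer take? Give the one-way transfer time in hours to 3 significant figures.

t = 12.6 hours

From Kepler's third law T² = 4π²r³/μ at r = 52800 km, T = 52.7 hours = 52.7 × 3600 s = 1.8972×10^5 s: μ = 4π²r³/T² = 1.61449×10^5 km³/s².
The Hohmann ellipse has a_t = (r₁ + r₂)/2 = 32250 km.
By Kepler's third law the transfer-orbit period is T = 2π√(a_t³/μ), so t = T/2 = 45280 s.
Converting: 45280 s ÷ 3600 s/hour = 12.6 hours.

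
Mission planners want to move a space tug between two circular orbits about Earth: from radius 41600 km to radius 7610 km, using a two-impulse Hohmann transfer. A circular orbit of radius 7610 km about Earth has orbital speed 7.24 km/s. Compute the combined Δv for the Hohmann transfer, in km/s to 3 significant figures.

From the circular-orbit relation v² = μ/r at r = 7610 km: μ = v²r = (7.24)² × 7610 = 3.98898×10^5 km³/s².
Semi-major axis of the transfer orbit: a_t = (41600 + 7610)/2 = 24605 km.
At r₁ the circular-orbit speed is v₁ = √(μ/r₁) = 3.09659 km/s.
On the transfer ellipse at r₁, vis-viva gives v_a = √[μ(2/r₁ − 1/a_t)] = 1.72213 km/s.
First burn Δv₁ = |v_a − v₁| = 1.374 km/s.
Circular speed at r₂: v₂ = √(μ/r₂) = 7.240 km/s.
Transfer-orbit speed at r₂: v_p = √[μ(2/r₂ − 1/a_t)] = 9.414 km/s.
Second burn Δv₂ = |v₂ − v_p| = 2.174 km/s.
Δv = Δv₁ + Δv₂ = 1.374 + 2.174 = 3.548 km/s.

Δv = 3.55 km/s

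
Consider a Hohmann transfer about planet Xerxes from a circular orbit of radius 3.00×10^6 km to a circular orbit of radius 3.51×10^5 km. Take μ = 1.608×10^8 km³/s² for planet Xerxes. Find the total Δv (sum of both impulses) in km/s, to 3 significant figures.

Δv = 11.2 km/s

Transfer-ellipse semi-major axis a_t = (r₁ + r₂)/2 = (3.000×10^6 + 3.510×10^5)/2 = 1.6755×10^6 km.
At r₁ the circular-orbit speed is v₁ = √(μ/r₁) = 7.321 km/s.
On the transfer ellipse at r₁, vis-viva equation gives v_a = √[μ(2/r₁ − 1/a_t)] = 3.351 km/s.
First burn Δv₁ = |v_a − v₁| = 3.970 km/s.
Circular speed at r₂: v₂ = √(μ/r₂) = 21.4037 km/s.
Transfer-orbit speed at r₂: v_p = √[μ(2/r₂ − 1/a_t)] = 28.6403 km/s.
Second burn Δv₂ = |v₂ − v_p| = 7.237 km/s.
Δv = Δv₁ + Δv₂ = 3.970 + 7.237 = 11.21 km/s.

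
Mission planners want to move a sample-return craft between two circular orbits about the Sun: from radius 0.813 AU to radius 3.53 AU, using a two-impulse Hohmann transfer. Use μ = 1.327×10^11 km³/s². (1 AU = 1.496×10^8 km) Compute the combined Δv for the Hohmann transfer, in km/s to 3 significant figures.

Δv = 15.2 km/s

In km: r₁ = 0.813 × 1.496×10^8 = 1.216248×10^8 km; r₂ = 3.53 × 1.496×10^8 = 5.28088×10^8 km.
Transfer-ellipse semi-major axis a_t = (r₁ + r₂)/2 = (1.216248×10^8 + 5.28088×10^8)/2 = 3.248564×10^8 km.
At r₁ the circular-orbit speed is v₁ = √(μ/r₁) = 33.0312 km/s.
Transfer-orbit speed at r₁ (v² = μ(2/r − 1/a)): v_p = √[μ(2/r₁ − 1/a_t)] = 42.1145 km/s.
First burn Δv₁ = |v_p − v₁| = 9.0833 km/s.
At r₂, v₂ = √(μ/r₂) = 15.852 km/s.
Transfer-orbit speed at r₂: v_a = √[μ(2/r₂ − 1/a_t)] = 9.6995 km/s.
Second burn Δv₂ = |v₂ − v_a| = 6.1525 km/s.
Δv = Δv₁ + Δv₂ = 9.0833 + 6.1525 = 15.24 km/s.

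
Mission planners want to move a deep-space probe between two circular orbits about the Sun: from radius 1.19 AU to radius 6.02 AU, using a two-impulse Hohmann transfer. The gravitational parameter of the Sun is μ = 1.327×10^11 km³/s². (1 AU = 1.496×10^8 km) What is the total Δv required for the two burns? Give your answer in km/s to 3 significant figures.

In km: r₁ = 1.19 × 1.496×10^8 = 1.78024×10^8 km; r₂ = 6.02 × 1.496×10^8 = 9.00592×10^8 km.
Transfer-ellipse semi-major axis a_t = (r₁ + r₂)/2 = (1.78024×10^8 + 9.00592×10^8)/2 = 5.39308×10^8 km.
At r₁ the circular-orbit speed is v₁ = √(μ/r₁) = 27.302 km/s.
On the transfer ellipse at r₁, vis-viva equation gives v_p = √[μ(2/r₁ − 1/a_t)] = 35.281 km/s.
First burn Δv₁ = |v_p − v₁| = 7.979 km/s.
Circular speed at r₂: v₂ = √(μ/r₂) = 12.139 km/s.
Transfer-orbit speed at r₂: v_a = √[μ(2/r₂ − 1/a_t)] = 6.9742 km/s.
Second burn Δv₂ = |v₂ − v_a| = 5.165 km/s.
Total Δv = Δv₁ + Δv₂ = 13.14 km/s.

Δv = 13.1 km/s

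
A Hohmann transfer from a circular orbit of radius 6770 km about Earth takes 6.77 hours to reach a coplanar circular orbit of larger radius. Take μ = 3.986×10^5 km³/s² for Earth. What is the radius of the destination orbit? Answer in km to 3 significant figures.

Transfer time t = 6.77 hours = 24372 s, and t = π√(a_t³/μ).
So a_t = (μ t²/π²)^(1/3) = (3.986×10^5 × (24372)² / π²)^(1/3) = 28841 km.
Since a_t = (r₁ + r₂)/2, r₂ = 2a_t − r₁ = 2×28841 − 6770 = 50912 km.

r₂ = 50900 km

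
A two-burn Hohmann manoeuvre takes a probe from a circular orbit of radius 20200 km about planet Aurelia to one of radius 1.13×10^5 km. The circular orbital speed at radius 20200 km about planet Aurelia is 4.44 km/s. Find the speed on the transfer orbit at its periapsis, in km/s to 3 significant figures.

v = 5.78 km/s

From the circular-orbit relation v² = μ/r at r = 20200 km: μ = v²r = (4.44)² × 20200 = 3.98215×10^5 km³/s².
Transfer-ellipse semi-major axis a_t = (r₁ + r₂)/2 = (20200 + 1.130×10^5)/2 = 66600 km.
At periapsis, r = 20200 km.
Vis-viva: v = √[μ(2/r − 1/a_t)] = √[3.98215×10^5 × (2/20200 − 1/66600)] = 5.783 km/s.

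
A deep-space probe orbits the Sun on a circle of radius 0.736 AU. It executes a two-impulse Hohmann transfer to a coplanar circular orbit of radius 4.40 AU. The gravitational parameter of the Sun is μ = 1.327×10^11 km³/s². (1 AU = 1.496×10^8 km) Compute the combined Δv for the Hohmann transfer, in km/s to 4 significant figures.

In km: r₁ = 0.736 × 1.496×10^8 = 1.101056×10^8 km; r₂ = 4.40 × 1.496×10^8 = 6.5824×10^8 km.
Transfer-ellipse semi-major axis a_t = (r₁ + r₂)/2 = (1.101056×10^8 + 6.5824×10^8)/2 = 3.841728×10^8 km.
At r₁ the circular-orbit speed is v₁ = √(μ/r₁) = 34.716 km/s.
Transfer-orbit speed at r₁ (vis-viva equation): v_p = √[μ(2/r₁ − 1/a_t)] = 45.442 km/s.
First burn Δv₁ = |v_p − v₁| = 10.726 km/s.
Circular speed at r₂: v₂ = √(μ/r₂) = 14.1985 km/s.
Transfer-orbit speed at r₂: v_a = √[μ(2/r₂ − 1/a_t)] = 7.60124 km/s.
Second burn Δv₂ = |v₂ − v_a| = 6.5973 km/s.
Δv = Δv₁ + Δv₂ = 10.726 + 6.5973 = 17.32 km/s.

Δv = 17.32 km/s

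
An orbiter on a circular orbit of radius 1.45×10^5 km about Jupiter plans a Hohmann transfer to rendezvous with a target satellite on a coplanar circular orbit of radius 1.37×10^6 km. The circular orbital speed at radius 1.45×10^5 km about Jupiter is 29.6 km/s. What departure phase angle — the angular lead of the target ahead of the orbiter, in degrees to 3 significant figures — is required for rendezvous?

From the circular-orbit relation v² = μ/r at r = 1.45×10^5 km: μ = v²r = (29.6)² × 1.45×10^5 = 1.27043×10^8 km³/s².
Semi-major axis of the transfer orbit: a_t = (1.450×10^5 + 1.370×10^6)/2 = 7.575×10^5 km.
The half-period of the transfer ellipse is t = π√(a_t³/μ) = 1.837588×10^5 s.
Target angular speed ω₂ = √(μ/r₂³) = 7.029021×10^-6 rad/s.
Angle swept by the target during transfer: ω₂·t = 1.29164 rad = 74.01°.
Arrival is 180° from departure on the ellipse, so φ = 180° − 74.01° = 106°.

φ = 106°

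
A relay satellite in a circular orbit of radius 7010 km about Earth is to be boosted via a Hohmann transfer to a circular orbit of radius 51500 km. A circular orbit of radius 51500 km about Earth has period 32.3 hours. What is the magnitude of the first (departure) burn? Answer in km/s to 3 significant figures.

From Kepler's third law T² = 4π²r³/μ at r = 51500 km, T = 32.3 hours = 32.3 × 3600 s = 1.1628×10^5 s: μ = 4π²r³/T² = 3.98815×10^5 km³/s².
The Hohmann ellipse has a_t = (r₁ + r₂)/2 = 29255 km.
On the circular orbit at r = 7010 km, v_c = √(μ/r) = 7.5427 km/s.
Transfer-orbit speed at the same r (vis-viva, a = a_t): v_t = √[μ(2/r − 1/a_t)] = 10.008 km/s.
Δv₁ = |v_t − v_c| = |10.008 − 7.5427| = 2.465 km/s.

Δv₁ = 2.46 km/s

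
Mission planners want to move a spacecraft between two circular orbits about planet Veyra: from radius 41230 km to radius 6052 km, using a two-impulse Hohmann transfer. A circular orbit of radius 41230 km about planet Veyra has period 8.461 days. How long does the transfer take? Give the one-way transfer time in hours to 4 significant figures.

t = 44.08 hours

From Kepler's third law T² = 4π²r³/μ at r = 41230 km, T = 8.461 days = 8.461 × 86400 s = 7.310304×10^5 s: μ = 4π²r³/T² = 5177.60 km³/s².
Semi-major axis of the transfer orbit: a_t = (41230 + 6052)/2 = 23641 km.
Half the transfer-orbit period gives t = π√(a_t³/μ) = 1.587×10^5 s.
Converting: 1.587×10^5 s ÷ 3600 s/hour = 44.08 hours.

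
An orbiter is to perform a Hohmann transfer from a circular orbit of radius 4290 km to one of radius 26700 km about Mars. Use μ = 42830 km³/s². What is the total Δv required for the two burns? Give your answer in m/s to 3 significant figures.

The Hohmann ellipse has a_t = (r₁ + r₂)/2 = 15495 km.
At r₁ the circular-orbit speed is v₁ = √(μ/r₁) = 3.160 km/s.
On the transfer ellipse at r₁, vis-viva equation gives v_p = √[μ(2/r₁ − 1/a_t)] = 4.148 km/s.
First burn Δv₁ = |v_p − v₁| = 0.9880 km/s.
At r₂, v₂ = √(μ/r₂) = 1.2665 km/s.
Transfer-orbit speed at r₂: v_a = √[μ(2/r₂ − 1/a_t)] = 0.66642 km/s.
Second burn Δv₂ = |v₂ − v_a| = 0.6001 km/s.
Total Δv = Δv₁ + Δv₂ = 1.588 km/s.

Δv = 1590 m/s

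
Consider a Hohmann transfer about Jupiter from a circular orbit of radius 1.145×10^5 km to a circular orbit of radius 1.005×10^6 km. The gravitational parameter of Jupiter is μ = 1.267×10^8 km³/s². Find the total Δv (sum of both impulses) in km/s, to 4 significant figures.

Δv = 17.46 km/s

Semi-major axis of the transfer orbit: a_t = (1.145×10^5 + 1.005×10^6)/2 = 5.5975×10^5 km.
At r₁ the circular-orbit speed is v₁ = √(μ/r₁) = 33.26 km/s.
Transfer-orbit speed at r₁ (v² = μ(2/r − 1/a)): v_p = √[μ(2/r₁ − 1/a_t)] = 44.57 km/s.
First burn Δv₁ = |v_p − v₁| = 11.31 km/s.
At r₂, v₂ = √(μ/r₂) = 11.228 km/s.
Transfer-orbit speed at r₂: v_a = √[μ(2/r₂ − 1/a_t)] = 5.0782 km/s.
Second burn Δv₂ = |v₂ − v_a| = 6.150 km/s.
Total Δv = Δv₁ + Δv₂ = 17.46 km/s.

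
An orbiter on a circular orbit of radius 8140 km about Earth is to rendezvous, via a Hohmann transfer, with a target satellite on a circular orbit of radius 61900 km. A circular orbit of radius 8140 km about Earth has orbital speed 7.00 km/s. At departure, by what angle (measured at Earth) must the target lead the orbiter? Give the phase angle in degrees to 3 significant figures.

From the circular-orbit relation v² = μ/r at r = 8140 km: μ = v²r = (7.00)² × 8140 = 3.98860×10^5 km³/s².
The Hohmann ellipse has a_t = (r₁ + r₂)/2 = 35020 km.
The half-period of the transfer ellipse is t = π√(a_t³/μ) = 32600 s.
Target angular speed ω₂ = √(μ/r₂³) = 4.101×10^-5 rad/s.
Angle swept by the target during transfer: ω₂·t = 1.337 rad = 76.60°.
Arrival is 180° from departure on the ellipse, so φ = 180° − 76.60° = 103°.

φ = 103°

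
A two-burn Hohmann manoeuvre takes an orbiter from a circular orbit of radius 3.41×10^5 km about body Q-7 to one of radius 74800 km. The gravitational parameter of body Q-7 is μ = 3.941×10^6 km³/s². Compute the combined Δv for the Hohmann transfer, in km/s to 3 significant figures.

Δv = 3.40 km/s

The Hohmann ellipse has a_t = (r₁ + r₂)/2 = 2.079×10^5 km.
At r₁ the circular-orbit speed is v₁ = √(μ/r₁) = 3.3996 km/s.
Transfer-orbit speed at r₁ (vis-viva): v_a = √[μ(2/r₁ − 1/a_t)] = 2.0392 km/s.
First burn Δv₁ = |v_a − v₁| = 1.360 km/s.
Circular speed at r₂: v₂ = √(μ/r₂) = 7.25859 km/s.
Transfer-orbit speed at r₂: v_p = √[μ(2/r₂ − 1/a_t)] = 9.29613 km/s.
Second burn Δv₂ = |v₂ − v_p| = 2.038 km/s.
Total Δv = Δv₁ + Δv₂ = 3.398 km/s.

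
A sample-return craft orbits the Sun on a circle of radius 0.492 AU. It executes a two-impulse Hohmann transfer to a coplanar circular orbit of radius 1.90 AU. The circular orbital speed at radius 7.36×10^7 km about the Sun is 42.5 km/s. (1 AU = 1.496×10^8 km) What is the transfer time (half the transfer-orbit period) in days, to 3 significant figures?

From the circular-orbit relation v² = μ/r at r = 7.36×10^7 km: μ = v²r = (42.5)² × 7.36×10^7 = 1.32940×10^11 km³/s².
In km: r₁ = 0.492 × 1.496×10^8 = 7.36032×10^7 km; r₂ = 1.90 × 1.496×10^8 = 2.8424×10^8 km.
Transfer-ellipse semi-major axis a_t = (r₁ + r₂)/2 = (7.36032×10^7 + 2.8424×10^8)/2 = 1.789216×10^8 km.
Transfer time t = π√(a_t³/μ) = π√((1.789216×10^8)³ / 1.32940×10^11) = 2.062×10^7 s.
Converting: 2.062×10^7 s ÷ 86400 s/day = 239 days.

t = 239 days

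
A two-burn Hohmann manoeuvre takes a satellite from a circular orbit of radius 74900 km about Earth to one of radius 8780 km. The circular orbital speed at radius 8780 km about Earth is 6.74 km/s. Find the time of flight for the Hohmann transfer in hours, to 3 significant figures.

t = 11.8 hours

From the circular-orbit relation v² = μ/r at r = 8780 km: μ = v²r = (6.74)² × 8780 = 3.98854×10^5 km³/s².
Transfer-ellipse semi-major axis a_t = (r₁ + r₂)/2 = (74900 + 8780)/2 = 41840 km.
Half the transfer-orbit period gives t = π√(a_t³/μ) = 42570 s.
Converting: 42570 s ÷ 3600 s/hour = 11.8 hours.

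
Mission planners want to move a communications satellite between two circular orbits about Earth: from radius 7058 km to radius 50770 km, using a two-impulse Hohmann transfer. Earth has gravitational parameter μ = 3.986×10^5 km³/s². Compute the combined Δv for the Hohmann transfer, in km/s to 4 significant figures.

Transfer-ellipse semi-major axis a_t = (r₁ + r₂)/2 = (7058 + 50770)/2 = 28914 km.
Circular speed at r₁: v₁ = √(μ/r₁) = √(3.986×10^5/7058) = 7.515 km/s.
Transfer-orbit speed at r₁ (v² = μ(2/r − 1/a)): v_p = √[μ(2/r₁ − 1/a_t)] = 9.958 km/s.
First burn Δv₁ = |v_p − v₁| = 2.443 km/s.
Circular speed at r₂: v₂ = √(μ/r₂) = 2.802 km/s.
Transfer-orbit speed at r₂: v_a = √[μ(2/r₂ − 1/a_t)] = 1.384 km/s.
Second burn Δv₂ = |v₂ − v_a| = 1.418 km/s.
Δv = Δv₁ + Δv₂ = 2.443 + 1.418 = 3.861 km/s.

Δv = 3.861 km/s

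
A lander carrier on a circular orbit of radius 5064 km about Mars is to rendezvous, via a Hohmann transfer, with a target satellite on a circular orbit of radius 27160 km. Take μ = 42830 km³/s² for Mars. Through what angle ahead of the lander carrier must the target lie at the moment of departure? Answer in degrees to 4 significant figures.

The Hohmann ellipse has a_t = (r₁ + r₂)/2 = 16112 km.
The half-period of the transfer ellipse is t = π√(a_t³/μ) = 31046 s.
The target's mean motion on its circular orbit is ω₂ = √(μ/r₂³) = 4.6236×10^-5 rad/s.
Angle swept by the target during transfer: ω₂·t = 1.4354 rad = 82.24°.
Arrival is 180° from departure on the ellipse, so φ = 180° − 82.24° = 97.76°.

φ = 97.76°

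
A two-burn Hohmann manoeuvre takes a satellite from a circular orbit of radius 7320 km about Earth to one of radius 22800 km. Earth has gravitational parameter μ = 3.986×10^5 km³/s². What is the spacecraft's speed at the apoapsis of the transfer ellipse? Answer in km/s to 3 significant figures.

Transfer-ellipse semi-major axis a_t = (r₁ + r₂)/2 = (7320 + 22800)/2 = 15060 km.
At apoapsis, r = 22800 km.
Vis-viva: v = √[μ(2/r − 1/a_t)] = √[3.986×10^5 × (2/22800 − 1/15060)] = 2.915 km/s.

v = 2.92 km/s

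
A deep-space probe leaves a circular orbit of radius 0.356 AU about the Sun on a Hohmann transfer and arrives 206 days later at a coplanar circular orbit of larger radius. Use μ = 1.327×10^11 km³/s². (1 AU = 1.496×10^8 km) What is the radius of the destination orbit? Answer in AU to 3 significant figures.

In km: r₁ = 0.356 × 1.496×10^8 = 5.32576×10^7 km.
Transfer time t = 206 days = 1.77984×10^7 s, and t = π√(a_t³/μ).
So a_t = (μ t²/π²)^(1/3) = (1.327×10^11 × (1.77984×10^7)² / π²)^(1/3) = 1.6210×10^8 km.
Since a_t = (r₁ + r₂)/2, r₂ = 2a_t − r₁ = 2×1.6210×10^8 − 5.32576×10^7 = 2.709424×10^8 km.
In AU: r₂ = 2.709424×10^8 / 1.496×10^8 = 1.81 AU.

r₂ = 1.81 AU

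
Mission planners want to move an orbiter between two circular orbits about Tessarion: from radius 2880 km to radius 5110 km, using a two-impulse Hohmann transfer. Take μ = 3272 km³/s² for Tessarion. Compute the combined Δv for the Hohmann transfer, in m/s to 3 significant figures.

Δv = 260 m/s

Transfer-ellipse semi-major axis a_t = (r₁ + r₂)/2 = (2880 + 5110)/2 = 3995 km.
At r₁ the circular-orbit speed is v₁ = √(μ/r₁) = 1.0659 km/s.
Transfer-orbit speed at r₁ (vis-viva equation): v_p = √[μ(2/r₁ − 1/a_t)] = 1.2055 km/s.
First burn Δv₁ = |v_p − v₁| = 0.1396 km/s.
At r₂, v₂ = √(μ/r₂) = 0.8002 km/s.
Transfer-orbit speed at r₂: v_a = √[μ(2/r₂ − 1/a_t)] = 0.6794 km/s.
Second burn Δv₂ = |v₂ − v_a| = 0.1208 km/s.
Total Δv = Δv₁ + Δv₂ = 0.2604 km/s.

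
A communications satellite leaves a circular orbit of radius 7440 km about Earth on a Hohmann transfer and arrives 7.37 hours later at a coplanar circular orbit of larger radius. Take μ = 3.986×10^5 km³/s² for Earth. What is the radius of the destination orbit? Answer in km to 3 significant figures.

Transfer time t = 7.37 hours = 26532 s, and t = π√(a_t³/μ).
So a_t = (μ t²/π²)^(1/3) = (3.986×10^5 × (26532)² / π²)^(1/3) = 30521 km.
Since a_t = (r₁ + r₂)/2, r₂ = 2a_t − r₁ = 2×30521 − 7440 = 53602 km.

r₂ = 53600 km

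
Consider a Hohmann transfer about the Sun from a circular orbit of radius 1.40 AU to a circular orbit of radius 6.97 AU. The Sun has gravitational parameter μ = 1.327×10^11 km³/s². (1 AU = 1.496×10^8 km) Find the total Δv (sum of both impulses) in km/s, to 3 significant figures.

Δv = 12.1 km/s

In km: r₁ = 1.40 × 1.496×10^8 = 2.0944×10^8 km; r₂ = 6.97 × 1.496×10^8 = 1.042712×10^9 km.
The Hohmann ellipse has a_t = (r₁ + r₂)/2 = 6.26076×10^8 km.
At r₁ the circular-orbit speed is v₁ = √(μ/r₁) = 25.171 km/s.
Transfer-orbit speed at r₁ (vis-viva): v_p = √[μ(2/r₁ − 1/a_t)] = 32.484 km/s.
First burn Δv₁ = |v_p − v₁| = 7.313 km/s.
Circular speed at r₂: v₂ = √(μ/r₂) = 11.281 km/s.
Transfer-orbit speed at r₂: v_a = √[μ(2/r₂ − 1/a_t)] = 6.5248 km/s.
Second burn Δv₂ = |v₂ − v_a| = 4.756 km/s.
Δv = Δv₁ + Δv₂ = 7.313 + 4.756 = 12.07 km/s.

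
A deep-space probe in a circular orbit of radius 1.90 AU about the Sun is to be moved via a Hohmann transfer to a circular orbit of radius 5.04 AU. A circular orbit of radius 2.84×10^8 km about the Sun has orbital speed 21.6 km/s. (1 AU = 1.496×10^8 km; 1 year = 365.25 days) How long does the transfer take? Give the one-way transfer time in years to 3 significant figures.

From the circular-orbit relation v² = μ/r at r = 2.84×10^8 km: μ = v²r = (21.6)² × 2.84×10^8 = 1.32503×10^11 km³/s².
In km: r₁ = 1.90 × 1.496×10^8 = 2.8424×10^8 km; r₂ = 5.04 × 1.496×10^8 = 7.53984×10^8 km.
Transfer-ellipse semi-major axis a_t = (r₁ + r₂)/2 = (2.8424×10^8 + 7.53984×10^8)/2 = 5.19112×10^8 km.
Transfer time t = π√(a_t³/μ) = π√((5.19112×10^8)³ / 1.32503×10^11) = 1.0208×10^8 s.
Converting: 1.0208×10^8 s ÷ 3.15576×10^7 s/year (365.25 × 86400) = 3.23 years.

t = 3.23 years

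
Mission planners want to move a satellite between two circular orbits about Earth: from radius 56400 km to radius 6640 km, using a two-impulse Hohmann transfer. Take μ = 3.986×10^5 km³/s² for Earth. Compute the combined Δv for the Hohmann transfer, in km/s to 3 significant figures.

Δv = 4.05 km/s

Transfer-ellipse semi-major axis a_t = (r₁ + r₂)/2 = (56400 + 6640)/2 = 31520 km.
At r₁ the circular-orbit speed is v₁ = √(μ/r₁) = 2.658 km/s.
On the transfer ellipse at r₁, vis-viva equation gives v_a = √[μ(2/r₁ − 1/a_t)] = 1.220 km/s.
First burn Δv₁ = |v_a − v₁| = 1.438 km/s.
Circular speed at r₂: v₂ = √(μ/r₂) = 7.7479 km/s.
Transfer-orbit speed at r₂: v_p = √[μ(2/r₂ − 1/a_t)] = 10.364 km/s.
Second burn Δv₂ = |v₂ − v_p| = 2.616 km/s.
Δv = Δv₁ + Δv₂ = 1.438 + 2.616 = 4.054 km/s.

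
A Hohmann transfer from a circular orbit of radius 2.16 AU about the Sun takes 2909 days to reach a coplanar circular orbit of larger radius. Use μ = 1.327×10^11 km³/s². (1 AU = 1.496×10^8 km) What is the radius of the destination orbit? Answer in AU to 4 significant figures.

r₂ = 10.50 AU

In km: r₁ = 2.16 × 1.496×10^8 = 3.23136×10^8 km.
Transfer time t = 2909 days = 2.513376×10^8 s, and t = π√(a_t³/μ).
So a_t = (μ t²/π²)^(1/3) = (1.327×10^11 × (2.513376×10^8)² / π²)^(1/3) = 9.4703×10^8 km.
Since a_t = (r₁ + r₂)/2, r₂ = 2a_t − r₁ = 2×9.4703×10^8 − 3.23136×10^8 = 1.570924×10^9 km.
In AU: r₂ = 1.570924×10^9 / 1.496×10^8 = 10.50 AU.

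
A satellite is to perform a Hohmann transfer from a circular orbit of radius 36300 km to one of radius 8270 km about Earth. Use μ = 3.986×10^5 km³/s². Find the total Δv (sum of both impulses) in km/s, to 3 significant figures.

Δv = 3.21 km/s

The Hohmann ellipse has a_t = (r₁ + r₂)/2 = 22285 km.
At r₁ the circular-orbit speed is v₁ = √(μ/r₁) = 3.314 km/s.
Transfer-orbit speed at r₁ (vis-viva equation): v_a = √[μ(2/r₁ − 1/a_t)] = 2.019 km/s.
First burn Δv₁ = |v_a − v₁| = 1.295 km/s.
At r₂, v₂ = √(μ/r₂) = 6.943 km/s.
Transfer-orbit speed at r₂: v_p = √[μ(2/r₂ − 1/a_t)] = 8.861 km/s.
Second burn Δv₂ = |v₂ − v_p| = 1.918 km/s.
Δv = Δv₁ + Δv₂ = 1.295 + 1.918 = 3.213 km/s.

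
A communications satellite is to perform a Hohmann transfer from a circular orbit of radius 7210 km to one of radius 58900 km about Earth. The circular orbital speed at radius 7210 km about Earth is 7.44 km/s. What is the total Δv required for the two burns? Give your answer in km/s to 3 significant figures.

From the circular-orbit relation v² = μ/r at r = 7210 km: μ = v²r = (7.44)² × 7210 = 3.99099×10^5 km³/s².
Semi-major axis of the transfer orbit: a_t = (7210 + 58900)/2 = 33055 km.
Circular speed at r₁: v₁ = √(μ/r₁) = √(3.99099×10^5/7210) = 7.4400 km/s.
On the transfer ellipse at r₁, vis-viva equation gives v_p = √[μ(2/r₁ − 1/a_t)] = 9.9314 km/s.
First burn Δv₁ = |v_p − v₁| = 2.4914 km/s.
Circular speed at r₂: v₂ = √(μ/r₂) = 2.60305 km/s.
Transfer-orbit speed at r₂: v_a = √[μ(2/r₂ − 1/a_t)] = 1.21572 km/s.
Second burn Δv₂ = |v₂ − v_a| = 1.3873 km/s.
Total Δv = Δv₁ + Δv₂ = 3.879 km/s.

Δv = 3.88 km/s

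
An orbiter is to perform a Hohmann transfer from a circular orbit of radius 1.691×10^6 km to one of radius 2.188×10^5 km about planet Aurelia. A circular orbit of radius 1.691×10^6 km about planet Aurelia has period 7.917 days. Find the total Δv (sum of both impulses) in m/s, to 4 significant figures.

Δv = 22380 m/s

From Kepler's third law T² = 4π²r³/μ at r = 1.691×10^6 km, T = 7.917 days = 7.917 × 86400 s = 6.840288×10^5 s: μ = 4π²r³/T² = 4.07983×10^8 km³/s².
Semi-major axis of the transfer orbit: a_t = (1.691×10^6 + 2.188×10^5)/2 = 9.549×10^5 km.
Circular speed at r₁: v₁ = √(μ/r₁) = √(4.07983×10^8/1.691×10^6) = 15.533 km/s.
Transfer-orbit speed at r₁ (v² = μ(2/r − 1/a)): v_a = √[μ(2/r₁ − 1/a_t)] = 7.4352 km/s.
First burn Δv₁ = |v_a − v₁| = 8.098 km/s.
At r₂, v₂ = √(μ/r₂) = 43.18 km/s.
Transfer-orbit speed at r₂: v_p = √[μ(2/r₂ − 1/a_t)] = 57.46 km/s.
Second burn Δv₂ = |v₂ − v_p| = 14.28 km/s.
Δv = Δv₁ + Δv₂ = 8.098 + 14.28 = 22.38 km/s.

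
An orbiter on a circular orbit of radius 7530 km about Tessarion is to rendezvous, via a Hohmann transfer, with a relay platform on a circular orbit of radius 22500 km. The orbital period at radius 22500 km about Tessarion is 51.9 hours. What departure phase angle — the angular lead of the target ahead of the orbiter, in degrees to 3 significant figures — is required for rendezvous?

From Kepler's third law T² = 4π²r³/μ at r = 22500 km, T = 51.9 hours = 51.9 × 3600 s = 1.8684×10^5 s: μ = 4π²r³/T² = 12881.5 km³/s².
The Hohmann ellipse has a_t = (r₁ + r₂)/2 = 15015 km.
Transfer time t = π√(a_t³/μ) = 50927.7 s.
The target's mean motion on its circular orbit is ω₂ = √(μ/r₂³) = 3.36287×10^-5 rad/s.
Angle swept by the target during transfer: ω₂·t = 1.71263 rad = 98.13°.
Arrival is 180° from departure on the ellipse, so φ = 180° − 98.13° = 81.9°.

φ = 81.9°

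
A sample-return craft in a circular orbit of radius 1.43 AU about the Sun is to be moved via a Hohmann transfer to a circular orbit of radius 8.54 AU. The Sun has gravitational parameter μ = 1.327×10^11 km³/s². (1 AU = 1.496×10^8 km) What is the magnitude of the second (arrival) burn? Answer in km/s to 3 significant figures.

In km: r₁ = 1.43 × 1.496×10^8 = 2.13928×10^8 km; r₂ = 8.54 × 1.496×10^8 = 1.277584×10^9 km.
The Hohmann ellipse has a_t = (r₁ + r₂)/2 = 7.45756×10^8 km.
On the circular orbit at r = 1.277584×10^9 km, v_c = √(μ/r) = 10.1916 km/s.
Vis-viva on the transfer ellipse at r = 1.277584×10^9 km gives v_t = √[μ(2/r − 1/a_t)] = 5.45854 km/s.
Δv₂ = |v_t − v_c| = |5.45854 − 10.1916| = 4.733 km/s.

Δv₂ = 4.73 km/s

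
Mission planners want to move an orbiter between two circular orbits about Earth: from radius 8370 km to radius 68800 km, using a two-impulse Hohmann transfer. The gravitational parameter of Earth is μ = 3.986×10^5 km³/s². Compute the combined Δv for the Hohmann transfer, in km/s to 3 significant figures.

Semi-major axis of the transfer orbit: a_t = (8370 + 68800)/2 = 38585 km.
At r₁ the circular-orbit speed is v₁ = √(μ/r₁) = 6.901 km/s.
Transfer-orbit speed at r₁ (vis-viva equation): v_p = √[μ(2/r₁ − 1/a_t)] = 9.215 km/s.
First burn Δv₁ = |v_p − v₁| = 2.314 km/s.
At r₂, v₂ = √(μ/r₂) = 2.407 km/s.
Transfer-orbit speed at r₂: v_a = √[μ(2/r₂ − 1/a_t)] = 1.121 km/s.
Second burn Δv₂ = |v₂ − v_a| = 1.286 km/s.
Δv = Δv₁ + Δv₂ = 2.314 + 1.286 = 3.600 km/s.

Δv = 3.60 km/s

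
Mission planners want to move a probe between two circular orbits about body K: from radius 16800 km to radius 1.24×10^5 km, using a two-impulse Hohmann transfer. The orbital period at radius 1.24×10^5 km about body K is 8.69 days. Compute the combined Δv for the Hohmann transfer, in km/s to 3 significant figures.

Δv = 1.45 km/s

From Kepler's third law T² = 4π²r³/μ at r = 1.24×10^5 km, T = 8.69 days = 8.69 × 86400 s = 7.50816×10^5 s: μ = 4π²r³/T² = 1.33524×10^5 km³/s².
Semi-major axis of the transfer orbit: a_t = (16800 + 1.240×10^5)/2 = 70400 km.
Circular speed at r₁: v₁ = √(μ/r₁) = √(1.33524×10^5/16800) = 2.8192 km/s.
On the transfer ellipse at r₁, vis-viva gives v_p = √[μ(2/r₁ − 1/a_t)] = 3.7415 km/s.
First burn Δv₁ = |v_p − v₁| = 0.9223 km/s.
Circular speed at r₂: v₂ = √(μ/r₂) = 1.0377 km/s.
Transfer-orbit speed at r₂: v_a = √[μ(2/r₂ − 1/a_t)] = 0.50692 km/s.
Second burn Δv₂ = |v₂ − v_a| = 0.5308 km/s.
Δv = Δv₁ + Δv₂ = 0.9223 + 0.5308 = 1.453 km/s.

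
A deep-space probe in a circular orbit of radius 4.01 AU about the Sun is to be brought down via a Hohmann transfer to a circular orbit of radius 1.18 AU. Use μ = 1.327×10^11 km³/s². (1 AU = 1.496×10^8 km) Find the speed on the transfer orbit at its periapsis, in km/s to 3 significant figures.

In km: r₁ = 4.01 × 1.496×10^8 = 5.99896×10^8 km; r₂ = 1.18 × 1.496×10^8 = 1.76528×10^8 km.
Semi-major axis of the transfer orbit: a_t = (5.99896×10^8 + 1.76528×10^8)/2 = 3.88212×10^8 km.
At periapsis, r = 1.76528×10^8 km.
From the vis-viva equation, v = √[μ(2/r − 1/a_t)] = 34.08 km/s.

v = 34.1 km/s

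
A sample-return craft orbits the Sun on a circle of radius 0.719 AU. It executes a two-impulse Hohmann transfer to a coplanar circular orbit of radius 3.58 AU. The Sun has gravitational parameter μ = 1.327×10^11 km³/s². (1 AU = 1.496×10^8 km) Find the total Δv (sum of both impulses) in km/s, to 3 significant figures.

In km: r₁ = 0.719 × 1.496×10^8 = 1.075624×10^8 km; r₂ = 3.58 × 1.496×10^8 = 5.35568×10^8 km.
Semi-major axis of the transfer orbit: a_t = (1.075624×10^8 + 5.35568×10^8)/2 = 3.215652×10^8 km.
At r₁ the circular-orbit speed is v₁ = √(μ/r₁) = 35.124 km/s.
Transfer-orbit speed at r₁ (v² = μ(2/r − 1/a)): v_p = √[μ(2/r₁ − 1/a_t)] = 45.329 km/s.
First burn Δv₁ = |v_p − v₁| = 10.205 km/s.
Circular speed at r₂: v₂ = √(μ/r₂) = 15.7408 km/s.
Transfer-orbit speed at r₂: v_a = √[μ(2/r₂ − 1/a_t)] = 9.10382 km/s.
Second burn Δv₂ = |v₂ − v_a| = 6.6370 km/s.
Δv = Δv₁ + Δv₂ = 10.205 + 6.6370 = 16.84 km/s.

Δv = 16.8 km/s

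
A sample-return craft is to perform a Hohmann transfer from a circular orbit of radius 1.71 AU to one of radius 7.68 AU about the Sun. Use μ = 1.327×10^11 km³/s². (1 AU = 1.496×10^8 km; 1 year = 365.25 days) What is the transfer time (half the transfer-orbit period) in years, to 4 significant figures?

t = 5.087 years

In km: r₁ = 1.71 × 1.496×10^8 = 2.55816×10^8 km; r₂ = 7.68 × 1.496×10^8 = 1.148928×10^9 km.
Semi-major axis of the transfer orbit: a_t = (2.55816×10^8 + 1.148928×10^9)/2 = 7.02372×10^8 km.
Transfer time t = π√(a_t³/μ) = π√((7.02372×10^8)³ / 1.327×10^11) = 1.6053×10^8 s.
Converting: 1.6053×10^8 s ÷ 3.15576×10^7 s/year (365.25 × 86400) = 5.087 years.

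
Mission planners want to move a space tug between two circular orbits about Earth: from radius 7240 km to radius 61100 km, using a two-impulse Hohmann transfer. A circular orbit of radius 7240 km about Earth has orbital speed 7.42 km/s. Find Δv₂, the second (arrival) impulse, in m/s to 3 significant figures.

From the circular-orbit relation v² = μ/r at r = 7240 km: μ = v²r = (7.42)² × 7240 = 3.98608×10^5 km³/s².
Transfer-ellipse semi-major axis a_t = (r₁ + r₂)/2 = (7240 + 61100)/2 = 34170 km.
Circular speed at r = 61100 km: v_c = √(μ/r) = 2.554 km/s.
Transfer-orbit speed at the same r (vis-viva, a = a_t): v_t = √[μ(2/r − 1/a_t)] = 1.176 km/s.
Δv₂ = |v_t − v_c| = |1.176 − 2.554| = 1.378 km/s.

Δv₂ = 1380 m/s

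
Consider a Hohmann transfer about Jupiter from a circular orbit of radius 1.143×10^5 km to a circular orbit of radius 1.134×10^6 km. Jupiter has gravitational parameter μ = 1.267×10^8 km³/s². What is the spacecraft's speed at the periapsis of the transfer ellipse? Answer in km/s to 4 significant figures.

Semi-major axis of the transfer orbit: a_t = (1.143×10^5 + 1.134×10^6)/2 = 6.2415×10^5 km.
The periapsis of the transfer ellipse is at r = 1.143×10^5 km.
Vis-viva: v = √[μ(2/r − 1/a_t)] = √[1.267×10^8 × (2/1.143×10^5 − 1/6.2415×10^5)] = 44.88 km/s.

v = 44.88 km/s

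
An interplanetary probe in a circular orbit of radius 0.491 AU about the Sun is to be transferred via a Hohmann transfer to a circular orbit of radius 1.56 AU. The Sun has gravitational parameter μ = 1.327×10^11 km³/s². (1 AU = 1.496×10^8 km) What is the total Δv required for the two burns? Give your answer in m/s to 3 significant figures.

In km: r₁ = 0.491 × 1.496×10^8 = 7.34536×10^7 km; r₂ = 1.56 × 1.496×10^8 = 2.33376×10^8 km.
The Hohmann ellipse has a_t = (r₁ + r₂)/2 = 1.534148×10^8 km.
At r₁ the circular-orbit speed is v₁ = √(μ/r₁) = 42.50391 km/s.
On the transfer ellipse at r₁, vis-viva equation gives v_p = √[μ(2/r₁ − 1/a_t)] = 52.42318 km/s.
First burn Δv₁ = |v_p − v₁| = 9.91927 km/s.
At r₂, v₂ = √(μ/r₂) = 23.84555 km/s.
Transfer-orbit speed at r₂: v_a = √[μ(2/r₂ − 1/a_t)] = 16.49986 km/s.
Second burn Δv₂ = |v₂ − v_a| = 7.34569 km/s.
Δv = Δv₁ + Δv₂ = 9.91927 + 7.34569 = 17.26 km/s.

Δv = 17300 m/s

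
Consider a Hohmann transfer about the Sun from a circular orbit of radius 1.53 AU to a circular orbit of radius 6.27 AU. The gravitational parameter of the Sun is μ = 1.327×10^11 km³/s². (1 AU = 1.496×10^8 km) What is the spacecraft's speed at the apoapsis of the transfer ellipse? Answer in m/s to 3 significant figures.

v = 7450 m/s

In km: r₁ = 1.53 × 1.496×10^8 = 2.28888×10^8 km; r₂ = 6.27 × 1.496×10^8 = 9.37992×10^8 km.
The Hohmann ellipse has a_t = (r₁ + r₂)/2 = 5.8344×10^8 km.
The apoapsis of the transfer ellipse is at r = 9.37992×10^8 km.
From the vis-viva equation, v = √[μ(2/r − 1/a_t)] = 7.450 km/s.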